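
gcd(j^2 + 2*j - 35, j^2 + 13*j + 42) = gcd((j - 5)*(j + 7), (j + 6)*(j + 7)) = j + 7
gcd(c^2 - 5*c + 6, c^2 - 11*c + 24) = c - 3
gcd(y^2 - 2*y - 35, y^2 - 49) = y - 7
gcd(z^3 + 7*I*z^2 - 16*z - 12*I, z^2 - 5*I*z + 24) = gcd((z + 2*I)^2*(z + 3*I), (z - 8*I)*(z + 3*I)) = z + 3*I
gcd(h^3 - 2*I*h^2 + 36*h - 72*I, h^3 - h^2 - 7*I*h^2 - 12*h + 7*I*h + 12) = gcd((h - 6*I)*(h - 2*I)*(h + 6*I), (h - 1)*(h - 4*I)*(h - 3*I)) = 1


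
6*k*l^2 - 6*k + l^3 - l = (6*k + l)*(l - 1)*(l + 1)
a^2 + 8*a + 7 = (a + 1)*(a + 7)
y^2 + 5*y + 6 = (y + 2)*(y + 3)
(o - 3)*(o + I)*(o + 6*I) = o^3 - 3*o^2 + 7*I*o^2 - 6*o - 21*I*o + 18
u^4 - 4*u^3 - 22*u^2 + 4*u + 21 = (u - 7)*(u - 1)*(u + 1)*(u + 3)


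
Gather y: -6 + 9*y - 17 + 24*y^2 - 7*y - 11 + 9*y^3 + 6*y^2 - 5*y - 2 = 9*y^3 + 30*y^2 - 3*y - 36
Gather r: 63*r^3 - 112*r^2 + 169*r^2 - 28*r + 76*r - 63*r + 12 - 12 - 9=63*r^3 + 57*r^2 - 15*r - 9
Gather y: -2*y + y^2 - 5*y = y^2 - 7*y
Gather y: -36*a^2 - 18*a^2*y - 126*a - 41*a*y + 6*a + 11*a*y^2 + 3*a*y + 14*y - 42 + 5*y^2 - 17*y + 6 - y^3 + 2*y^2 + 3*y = -36*a^2 - 120*a - y^3 + y^2*(11*a + 7) + y*(-18*a^2 - 38*a) - 36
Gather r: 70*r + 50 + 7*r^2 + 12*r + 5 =7*r^2 + 82*r + 55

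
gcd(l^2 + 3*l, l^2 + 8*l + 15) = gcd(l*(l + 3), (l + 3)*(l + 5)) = l + 3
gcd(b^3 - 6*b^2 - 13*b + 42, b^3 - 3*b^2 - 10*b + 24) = b^2 + b - 6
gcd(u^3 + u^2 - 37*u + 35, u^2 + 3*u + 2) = 1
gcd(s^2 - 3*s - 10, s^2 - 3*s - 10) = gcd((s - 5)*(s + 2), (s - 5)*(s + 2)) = s^2 - 3*s - 10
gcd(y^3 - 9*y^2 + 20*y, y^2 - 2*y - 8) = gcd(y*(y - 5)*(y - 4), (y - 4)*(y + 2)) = y - 4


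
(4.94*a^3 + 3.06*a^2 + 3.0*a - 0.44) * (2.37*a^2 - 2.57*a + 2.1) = 11.7078*a^5 - 5.4436*a^4 + 9.6198*a^3 - 2.3268*a^2 + 7.4308*a - 0.924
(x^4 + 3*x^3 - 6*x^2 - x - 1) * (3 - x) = -x^5 + 15*x^3 - 17*x^2 - 2*x - 3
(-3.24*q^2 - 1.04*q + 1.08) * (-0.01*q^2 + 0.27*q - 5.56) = 0.0324*q^4 - 0.8644*q^3 + 17.7228*q^2 + 6.074*q - 6.0048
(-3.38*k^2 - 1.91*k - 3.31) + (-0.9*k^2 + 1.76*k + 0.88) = -4.28*k^2 - 0.15*k - 2.43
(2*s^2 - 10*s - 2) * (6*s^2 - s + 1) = 12*s^4 - 62*s^3 - 8*s - 2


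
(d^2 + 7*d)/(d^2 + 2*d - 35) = d/(d - 5)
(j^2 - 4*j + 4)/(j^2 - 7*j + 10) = (j - 2)/(j - 5)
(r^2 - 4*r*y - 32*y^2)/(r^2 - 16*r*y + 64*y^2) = (-r - 4*y)/(-r + 8*y)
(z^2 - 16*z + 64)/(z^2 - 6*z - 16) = (z - 8)/(z + 2)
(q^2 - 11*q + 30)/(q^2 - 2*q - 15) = (q - 6)/(q + 3)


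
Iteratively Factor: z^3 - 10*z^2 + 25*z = (z)*(z^2 - 10*z + 25) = z*(z - 5)*(z - 5)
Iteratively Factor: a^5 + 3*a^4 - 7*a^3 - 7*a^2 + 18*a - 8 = (a - 1)*(a^4 + 4*a^3 - 3*a^2 - 10*a + 8) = (a - 1)^2*(a^3 + 5*a^2 + 2*a - 8) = (a - 1)^3*(a^2 + 6*a + 8) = (a - 1)^3*(a + 2)*(a + 4)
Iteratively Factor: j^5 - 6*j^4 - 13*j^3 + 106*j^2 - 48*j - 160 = (j - 4)*(j^4 - 2*j^3 - 21*j^2 + 22*j + 40) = (j - 4)*(j + 4)*(j^3 - 6*j^2 + 3*j + 10) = (j - 4)*(j - 2)*(j + 4)*(j^2 - 4*j - 5) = (j - 5)*(j - 4)*(j - 2)*(j + 4)*(j + 1)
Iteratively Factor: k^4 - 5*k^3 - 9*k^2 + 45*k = (k)*(k^3 - 5*k^2 - 9*k + 45) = k*(k + 3)*(k^2 - 8*k + 15) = k*(k - 3)*(k + 3)*(k - 5)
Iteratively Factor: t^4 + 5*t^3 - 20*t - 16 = (t - 2)*(t^3 + 7*t^2 + 14*t + 8) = (t - 2)*(t + 2)*(t^2 + 5*t + 4) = (t - 2)*(t + 2)*(t + 4)*(t + 1)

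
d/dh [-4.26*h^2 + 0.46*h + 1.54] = 0.46 - 8.52*h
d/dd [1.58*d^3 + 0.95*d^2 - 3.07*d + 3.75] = 4.74*d^2 + 1.9*d - 3.07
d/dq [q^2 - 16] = 2*q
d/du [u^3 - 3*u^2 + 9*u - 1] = 3*u^2 - 6*u + 9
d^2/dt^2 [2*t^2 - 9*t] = 4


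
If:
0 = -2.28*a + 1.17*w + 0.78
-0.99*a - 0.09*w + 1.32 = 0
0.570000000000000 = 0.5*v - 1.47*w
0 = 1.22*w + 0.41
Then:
No Solution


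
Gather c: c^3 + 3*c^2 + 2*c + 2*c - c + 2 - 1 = c^3 + 3*c^2 + 3*c + 1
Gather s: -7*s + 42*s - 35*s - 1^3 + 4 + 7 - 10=0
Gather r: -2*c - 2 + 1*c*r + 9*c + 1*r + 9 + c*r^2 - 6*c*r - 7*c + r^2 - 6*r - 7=r^2*(c + 1) + r*(-5*c - 5)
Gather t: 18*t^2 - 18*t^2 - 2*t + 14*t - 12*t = 0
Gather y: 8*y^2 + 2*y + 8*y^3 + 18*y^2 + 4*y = 8*y^3 + 26*y^2 + 6*y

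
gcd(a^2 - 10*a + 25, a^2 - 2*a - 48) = 1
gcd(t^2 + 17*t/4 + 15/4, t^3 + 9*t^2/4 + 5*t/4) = t + 5/4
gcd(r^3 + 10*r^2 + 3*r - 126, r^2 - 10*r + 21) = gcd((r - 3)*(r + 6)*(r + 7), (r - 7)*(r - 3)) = r - 3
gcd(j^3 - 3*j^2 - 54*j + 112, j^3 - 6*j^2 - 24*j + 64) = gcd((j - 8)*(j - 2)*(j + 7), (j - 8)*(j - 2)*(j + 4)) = j^2 - 10*j + 16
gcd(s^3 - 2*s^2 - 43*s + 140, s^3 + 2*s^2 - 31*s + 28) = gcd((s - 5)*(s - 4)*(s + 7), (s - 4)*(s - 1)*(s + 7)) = s^2 + 3*s - 28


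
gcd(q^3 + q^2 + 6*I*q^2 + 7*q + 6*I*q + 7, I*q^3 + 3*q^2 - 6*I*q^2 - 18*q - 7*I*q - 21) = q + 1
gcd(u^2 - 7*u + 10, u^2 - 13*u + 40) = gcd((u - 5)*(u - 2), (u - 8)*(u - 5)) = u - 5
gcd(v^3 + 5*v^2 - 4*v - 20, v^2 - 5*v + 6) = v - 2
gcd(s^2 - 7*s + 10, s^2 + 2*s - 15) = 1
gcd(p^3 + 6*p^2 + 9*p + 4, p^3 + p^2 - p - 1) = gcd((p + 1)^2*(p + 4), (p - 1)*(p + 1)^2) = p^2 + 2*p + 1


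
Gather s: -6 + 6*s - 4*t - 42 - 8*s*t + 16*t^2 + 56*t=s*(6 - 8*t) + 16*t^2 + 52*t - 48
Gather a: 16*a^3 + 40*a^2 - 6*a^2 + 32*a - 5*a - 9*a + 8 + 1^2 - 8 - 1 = 16*a^3 + 34*a^2 + 18*a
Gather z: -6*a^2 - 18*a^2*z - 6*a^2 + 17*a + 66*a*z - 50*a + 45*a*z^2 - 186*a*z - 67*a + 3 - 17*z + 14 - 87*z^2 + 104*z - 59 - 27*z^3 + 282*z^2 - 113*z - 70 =-12*a^2 - 100*a - 27*z^3 + z^2*(45*a + 195) + z*(-18*a^2 - 120*a - 26) - 112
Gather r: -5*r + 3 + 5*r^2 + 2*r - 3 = 5*r^2 - 3*r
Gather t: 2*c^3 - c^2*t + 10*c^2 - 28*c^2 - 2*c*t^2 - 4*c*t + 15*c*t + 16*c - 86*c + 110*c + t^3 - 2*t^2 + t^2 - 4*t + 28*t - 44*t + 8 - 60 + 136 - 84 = 2*c^3 - 18*c^2 + 40*c + t^3 + t^2*(-2*c - 1) + t*(-c^2 + 11*c - 20)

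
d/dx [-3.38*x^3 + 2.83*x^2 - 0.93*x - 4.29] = -10.14*x^2 + 5.66*x - 0.93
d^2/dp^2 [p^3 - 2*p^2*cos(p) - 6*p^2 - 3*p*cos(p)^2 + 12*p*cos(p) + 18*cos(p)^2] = 2*p^2*cos(p) + 8*p*sin(p) - 12*p*cos(p) + 6*p*cos(2*p) + 6*p - 24*sin(p) + 6*sin(2*p) - 4*cos(p) - 36*cos(2*p) - 12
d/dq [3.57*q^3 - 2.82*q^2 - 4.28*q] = 10.71*q^2 - 5.64*q - 4.28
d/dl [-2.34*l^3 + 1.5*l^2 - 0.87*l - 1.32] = -7.02*l^2 + 3.0*l - 0.87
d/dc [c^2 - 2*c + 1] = 2*c - 2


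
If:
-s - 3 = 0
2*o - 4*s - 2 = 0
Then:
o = -5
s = -3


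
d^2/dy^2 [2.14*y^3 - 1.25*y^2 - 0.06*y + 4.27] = 12.84*y - 2.5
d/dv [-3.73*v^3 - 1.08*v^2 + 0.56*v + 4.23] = -11.19*v^2 - 2.16*v + 0.56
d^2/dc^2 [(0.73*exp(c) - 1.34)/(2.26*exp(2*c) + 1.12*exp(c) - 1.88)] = (3.728548*exp(4*c) - 29.224512*exp(3*c) + 8.43431999999999*exp(2*c) - 22.917376*exp(c) - 0.241392)*exp(c)/(11.543176*exp(6*c) + 17.161536*exp(5*c) - 20.302032*exp(4*c) - 27.147008*exp(3*c) + 16.888416*exp(2*c) + 11.875584*exp(c) - 6.644672)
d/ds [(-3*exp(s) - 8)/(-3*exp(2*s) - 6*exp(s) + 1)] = (-6*(exp(s) + 1)*(3*exp(s) + 8) + 9*exp(2*s) + 18*exp(s) - 3)*exp(s)/(3*exp(2*s) + 6*exp(s) - 1)^2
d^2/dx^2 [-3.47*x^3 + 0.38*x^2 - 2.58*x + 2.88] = 0.76 - 20.82*x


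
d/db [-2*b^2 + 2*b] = 2 - 4*b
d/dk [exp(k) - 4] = exp(k)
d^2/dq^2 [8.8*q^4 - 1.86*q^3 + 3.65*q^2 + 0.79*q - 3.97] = 105.6*q^2 - 11.16*q + 7.3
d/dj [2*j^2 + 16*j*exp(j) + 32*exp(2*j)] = 16*j*exp(j) + 4*j + 64*exp(2*j) + 16*exp(j)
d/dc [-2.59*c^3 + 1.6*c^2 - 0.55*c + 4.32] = -7.77*c^2 + 3.2*c - 0.55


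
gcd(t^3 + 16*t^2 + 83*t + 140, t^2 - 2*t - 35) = t + 5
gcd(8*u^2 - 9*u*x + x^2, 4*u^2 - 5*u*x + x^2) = -u + x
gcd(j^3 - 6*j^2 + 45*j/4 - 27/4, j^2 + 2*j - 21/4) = j - 3/2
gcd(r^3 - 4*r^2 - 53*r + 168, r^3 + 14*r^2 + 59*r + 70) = r + 7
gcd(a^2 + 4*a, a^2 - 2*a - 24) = a + 4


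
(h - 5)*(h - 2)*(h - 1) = h^3 - 8*h^2 + 17*h - 10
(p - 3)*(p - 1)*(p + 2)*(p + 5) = p^4 + 3*p^3 - 15*p^2 - 19*p + 30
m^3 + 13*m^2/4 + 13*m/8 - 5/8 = (m - 1/4)*(m + 1)*(m + 5/2)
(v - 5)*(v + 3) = v^2 - 2*v - 15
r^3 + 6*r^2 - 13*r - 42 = (r - 3)*(r + 2)*(r + 7)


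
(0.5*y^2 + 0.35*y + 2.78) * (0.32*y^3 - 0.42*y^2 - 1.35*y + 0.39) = 0.16*y^5 - 0.098*y^4 + 0.0675999999999999*y^3 - 1.4451*y^2 - 3.6165*y + 1.0842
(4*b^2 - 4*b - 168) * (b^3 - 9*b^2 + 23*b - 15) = 4*b^5 - 40*b^4 - 40*b^3 + 1360*b^2 - 3804*b + 2520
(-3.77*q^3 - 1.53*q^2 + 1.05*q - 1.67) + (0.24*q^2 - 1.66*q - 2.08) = -3.77*q^3 - 1.29*q^2 - 0.61*q - 3.75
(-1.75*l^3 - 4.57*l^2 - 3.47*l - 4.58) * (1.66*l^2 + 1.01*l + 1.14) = -2.905*l^5 - 9.3537*l^4 - 12.3709*l^3 - 16.3173*l^2 - 8.5816*l - 5.2212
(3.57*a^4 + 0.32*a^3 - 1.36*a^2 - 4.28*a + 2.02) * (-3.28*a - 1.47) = -11.7096*a^5 - 6.2975*a^4 + 3.9904*a^3 + 16.0376*a^2 - 0.334*a - 2.9694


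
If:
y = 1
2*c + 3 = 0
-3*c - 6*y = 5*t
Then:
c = -3/2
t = -3/10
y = 1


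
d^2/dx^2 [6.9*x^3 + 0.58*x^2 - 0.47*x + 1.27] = 41.4*x + 1.16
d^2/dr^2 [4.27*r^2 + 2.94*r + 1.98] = 8.54000000000000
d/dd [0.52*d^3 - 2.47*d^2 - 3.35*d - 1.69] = 1.56*d^2 - 4.94*d - 3.35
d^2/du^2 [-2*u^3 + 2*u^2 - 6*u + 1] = 4 - 12*u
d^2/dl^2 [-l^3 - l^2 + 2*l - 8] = -6*l - 2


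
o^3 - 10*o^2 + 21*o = o*(o - 7)*(o - 3)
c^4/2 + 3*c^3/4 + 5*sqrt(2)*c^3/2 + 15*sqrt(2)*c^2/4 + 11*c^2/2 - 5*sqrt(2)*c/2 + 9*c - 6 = (c/2 + sqrt(2))*(c - 1/2)*(c + 2)*(c + 3*sqrt(2))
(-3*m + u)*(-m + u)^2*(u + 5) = -3*m^3*u - 15*m^3 + 7*m^2*u^2 + 35*m^2*u - 5*m*u^3 - 25*m*u^2 + u^4 + 5*u^3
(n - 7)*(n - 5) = n^2 - 12*n + 35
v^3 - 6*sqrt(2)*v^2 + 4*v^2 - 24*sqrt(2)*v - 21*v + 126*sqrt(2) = (v - 3)*(v + 7)*(v - 6*sqrt(2))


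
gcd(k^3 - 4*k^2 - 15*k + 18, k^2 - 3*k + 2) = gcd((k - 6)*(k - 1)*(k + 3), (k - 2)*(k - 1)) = k - 1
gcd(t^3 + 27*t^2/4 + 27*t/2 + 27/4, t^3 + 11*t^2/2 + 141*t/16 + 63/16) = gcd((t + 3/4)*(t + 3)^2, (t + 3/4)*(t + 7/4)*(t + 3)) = t^2 + 15*t/4 + 9/4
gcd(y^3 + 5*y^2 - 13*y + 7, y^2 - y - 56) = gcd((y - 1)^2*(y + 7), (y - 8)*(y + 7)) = y + 7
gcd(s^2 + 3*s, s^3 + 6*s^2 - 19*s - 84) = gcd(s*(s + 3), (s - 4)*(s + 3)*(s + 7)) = s + 3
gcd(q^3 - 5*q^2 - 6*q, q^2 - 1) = q + 1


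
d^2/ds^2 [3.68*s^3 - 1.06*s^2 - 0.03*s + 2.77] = 22.08*s - 2.12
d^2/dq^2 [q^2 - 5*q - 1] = 2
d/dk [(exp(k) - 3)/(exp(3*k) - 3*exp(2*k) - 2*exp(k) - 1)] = ((exp(k) - 3)*(-3*exp(2*k) + 6*exp(k) + 2) + exp(3*k) - 3*exp(2*k) - 2*exp(k) - 1)*exp(k)/(-exp(3*k) + 3*exp(2*k) + 2*exp(k) + 1)^2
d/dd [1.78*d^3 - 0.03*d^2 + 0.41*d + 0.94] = 5.34*d^2 - 0.06*d + 0.41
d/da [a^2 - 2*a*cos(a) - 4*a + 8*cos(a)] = 2*a*sin(a) + 2*a - 8*sin(a) - 2*cos(a) - 4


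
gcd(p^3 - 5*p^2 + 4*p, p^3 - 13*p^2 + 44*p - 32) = p^2 - 5*p + 4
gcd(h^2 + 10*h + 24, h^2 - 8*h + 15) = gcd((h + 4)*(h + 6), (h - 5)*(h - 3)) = 1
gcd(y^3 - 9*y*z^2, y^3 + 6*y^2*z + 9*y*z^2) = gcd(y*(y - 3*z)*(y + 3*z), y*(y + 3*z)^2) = y^2 + 3*y*z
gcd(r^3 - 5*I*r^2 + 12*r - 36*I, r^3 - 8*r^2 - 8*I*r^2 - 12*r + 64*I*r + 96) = r^2 - 8*I*r - 12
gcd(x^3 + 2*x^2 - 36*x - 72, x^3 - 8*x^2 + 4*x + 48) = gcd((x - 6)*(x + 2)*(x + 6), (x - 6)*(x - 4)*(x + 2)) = x^2 - 4*x - 12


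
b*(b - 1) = b^2 - b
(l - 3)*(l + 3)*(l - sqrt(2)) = l^3 - sqrt(2)*l^2 - 9*l + 9*sqrt(2)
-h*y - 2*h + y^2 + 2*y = (-h + y)*(y + 2)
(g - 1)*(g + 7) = g^2 + 6*g - 7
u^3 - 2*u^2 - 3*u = u*(u - 3)*(u + 1)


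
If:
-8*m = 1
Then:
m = -1/8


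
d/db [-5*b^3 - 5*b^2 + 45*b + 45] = -15*b^2 - 10*b + 45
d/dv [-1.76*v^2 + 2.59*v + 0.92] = 2.59 - 3.52*v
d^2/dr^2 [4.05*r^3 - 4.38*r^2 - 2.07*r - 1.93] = 24.3*r - 8.76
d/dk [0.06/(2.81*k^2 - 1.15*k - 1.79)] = (0.069 - 0.3372*k)/(-2.81*k^2 + 1.15*k + 1.79)^2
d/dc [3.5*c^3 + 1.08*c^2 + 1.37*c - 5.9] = 10.5*c^2 + 2.16*c + 1.37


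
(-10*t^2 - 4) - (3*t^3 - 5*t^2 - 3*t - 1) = -3*t^3 - 5*t^2 + 3*t - 3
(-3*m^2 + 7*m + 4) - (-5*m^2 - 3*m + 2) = 2*m^2 + 10*m + 2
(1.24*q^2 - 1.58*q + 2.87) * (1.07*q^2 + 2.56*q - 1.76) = 1.3268*q^4 + 1.4838*q^3 - 3.1563*q^2 + 10.128*q - 5.0512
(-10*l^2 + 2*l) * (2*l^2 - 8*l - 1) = -20*l^4 + 84*l^3 - 6*l^2 - 2*l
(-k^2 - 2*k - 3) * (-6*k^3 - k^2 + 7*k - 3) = 6*k^5 + 13*k^4 + 13*k^3 - 8*k^2 - 15*k + 9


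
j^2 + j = j*(j + 1)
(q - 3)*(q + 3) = q^2 - 9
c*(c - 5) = c^2 - 5*c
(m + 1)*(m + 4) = m^2 + 5*m + 4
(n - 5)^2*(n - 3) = n^3 - 13*n^2 + 55*n - 75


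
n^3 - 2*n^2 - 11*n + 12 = (n - 4)*(n - 1)*(n + 3)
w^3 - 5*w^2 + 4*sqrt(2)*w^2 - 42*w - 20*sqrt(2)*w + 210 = (w - 5)*(w - 3*sqrt(2))*(w + 7*sqrt(2))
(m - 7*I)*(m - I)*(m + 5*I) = m^3 - 3*I*m^2 + 33*m - 35*I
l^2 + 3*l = l*(l + 3)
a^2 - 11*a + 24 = (a - 8)*(a - 3)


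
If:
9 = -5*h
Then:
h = -9/5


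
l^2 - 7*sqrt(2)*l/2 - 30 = (l - 6*sqrt(2))*(l + 5*sqrt(2)/2)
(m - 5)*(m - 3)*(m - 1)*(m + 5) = m^4 - 4*m^3 - 22*m^2 + 100*m - 75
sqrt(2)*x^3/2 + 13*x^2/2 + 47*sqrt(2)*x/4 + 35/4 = (x + 5*sqrt(2)/2)*(x + 7*sqrt(2)/2)*(sqrt(2)*x/2 + 1/2)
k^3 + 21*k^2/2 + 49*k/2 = k*(k + 7/2)*(k + 7)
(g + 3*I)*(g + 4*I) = g^2 + 7*I*g - 12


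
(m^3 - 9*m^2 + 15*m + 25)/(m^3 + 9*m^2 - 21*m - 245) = (m^2 - 4*m - 5)/(m^2 + 14*m + 49)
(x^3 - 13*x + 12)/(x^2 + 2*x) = (x^3 - 13*x + 12)/(x*(x + 2))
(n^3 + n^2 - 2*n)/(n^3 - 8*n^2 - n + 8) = n*(n + 2)/(n^2 - 7*n - 8)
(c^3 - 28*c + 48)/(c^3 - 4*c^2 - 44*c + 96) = (c - 4)/(c - 8)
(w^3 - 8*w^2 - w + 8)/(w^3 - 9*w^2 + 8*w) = (w + 1)/w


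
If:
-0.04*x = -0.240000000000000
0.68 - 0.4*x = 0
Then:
No Solution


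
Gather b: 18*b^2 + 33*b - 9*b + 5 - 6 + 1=18*b^2 + 24*b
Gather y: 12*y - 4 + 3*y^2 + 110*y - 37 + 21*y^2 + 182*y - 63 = 24*y^2 + 304*y - 104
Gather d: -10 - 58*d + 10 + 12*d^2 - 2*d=12*d^2 - 60*d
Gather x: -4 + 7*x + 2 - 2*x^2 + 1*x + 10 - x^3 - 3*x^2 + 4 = -x^3 - 5*x^2 + 8*x + 12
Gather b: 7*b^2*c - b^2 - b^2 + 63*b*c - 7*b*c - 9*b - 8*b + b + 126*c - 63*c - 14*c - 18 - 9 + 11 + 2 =b^2*(7*c - 2) + b*(56*c - 16) + 49*c - 14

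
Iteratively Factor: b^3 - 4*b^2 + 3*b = (b - 3)*(b^2 - b) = b*(b - 3)*(b - 1)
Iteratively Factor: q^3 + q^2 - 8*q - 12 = (q + 2)*(q^2 - q - 6) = (q + 2)^2*(q - 3)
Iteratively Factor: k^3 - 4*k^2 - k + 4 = (k + 1)*(k^2 - 5*k + 4) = (k - 4)*(k + 1)*(k - 1)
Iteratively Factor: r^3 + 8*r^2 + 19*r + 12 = (r + 4)*(r^2 + 4*r + 3) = (r + 1)*(r + 4)*(r + 3)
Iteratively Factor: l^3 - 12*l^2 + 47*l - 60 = (l - 3)*(l^2 - 9*l + 20) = (l - 4)*(l - 3)*(l - 5)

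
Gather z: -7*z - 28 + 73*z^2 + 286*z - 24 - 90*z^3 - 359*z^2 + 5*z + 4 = -90*z^3 - 286*z^2 + 284*z - 48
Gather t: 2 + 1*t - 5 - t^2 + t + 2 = -t^2 + 2*t - 1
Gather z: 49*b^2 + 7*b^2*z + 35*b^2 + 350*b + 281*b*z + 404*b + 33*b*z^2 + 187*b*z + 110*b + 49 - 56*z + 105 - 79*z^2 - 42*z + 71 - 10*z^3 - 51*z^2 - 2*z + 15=84*b^2 + 864*b - 10*z^3 + z^2*(33*b - 130) + z*(7*b^2 + 468*b - 100) + 240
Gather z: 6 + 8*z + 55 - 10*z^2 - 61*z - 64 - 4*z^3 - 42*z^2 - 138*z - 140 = -4*z^3 - 52*z^2 - 191*z - 143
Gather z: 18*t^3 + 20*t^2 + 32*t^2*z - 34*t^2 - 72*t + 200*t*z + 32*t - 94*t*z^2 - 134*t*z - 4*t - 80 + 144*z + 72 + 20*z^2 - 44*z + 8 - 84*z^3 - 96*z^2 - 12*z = 18*t^3 - 14*t^2 - 44*t - 84*z^3 + z^2*(-94*t - 76) + z*(32*t^2 + 66*t + 88)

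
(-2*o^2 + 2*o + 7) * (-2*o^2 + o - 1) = 4*o^4 - 6*o^3 - 10*o^2 + 5*o - 7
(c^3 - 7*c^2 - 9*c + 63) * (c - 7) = c^4 - 14*c^3 + 40*c^2 + 126*c - 441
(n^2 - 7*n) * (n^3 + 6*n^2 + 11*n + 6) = n^5 - n^4 - 31*n^3 - 71*n^2 - 42*n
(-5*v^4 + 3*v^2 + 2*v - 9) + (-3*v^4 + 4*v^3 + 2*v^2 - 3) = -8*v^4 + 4*v^3 + 5*v^2 + 2*v - 12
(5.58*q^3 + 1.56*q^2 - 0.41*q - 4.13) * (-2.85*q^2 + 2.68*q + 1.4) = -15.903*q^5 + 10.5084*q^4 + 13.1613*q^3 + 12.8557*q^2 - 11.6424*q - 5.782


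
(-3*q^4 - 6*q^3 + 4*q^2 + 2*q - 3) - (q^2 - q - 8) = -3*q^4 - 6*q^3 + 3*q^2 + 3*q + 5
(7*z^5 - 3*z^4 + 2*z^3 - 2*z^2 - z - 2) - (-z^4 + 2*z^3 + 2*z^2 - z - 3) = 7*z^5 - 2*z^4 - 4*z^2 + 1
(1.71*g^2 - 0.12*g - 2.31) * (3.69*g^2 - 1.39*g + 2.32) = 6.3099*g^4 - 2.8197*g^3 - 4.3899*g^2 + 2.9325*g - 5.3592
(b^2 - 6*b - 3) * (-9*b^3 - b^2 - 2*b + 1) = -9*b^5 + 53*b^4 + 31*b^3 + 16*b^2 - 3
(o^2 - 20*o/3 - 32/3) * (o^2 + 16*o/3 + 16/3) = o^4 - 4*o^3/3 - 368*o^2/9 - 832*o/9 - 512/9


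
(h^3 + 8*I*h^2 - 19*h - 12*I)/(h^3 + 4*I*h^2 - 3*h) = (h + 4*I)/h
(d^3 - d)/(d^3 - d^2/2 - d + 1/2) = 2*d/(2*d - 1)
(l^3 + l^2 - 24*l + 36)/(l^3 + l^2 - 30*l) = (l^2 - 5*l + 6)/(l*(l - 5))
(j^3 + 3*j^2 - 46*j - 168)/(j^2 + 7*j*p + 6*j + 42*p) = (j^2 - 3*j - 28)/(j + 7*p)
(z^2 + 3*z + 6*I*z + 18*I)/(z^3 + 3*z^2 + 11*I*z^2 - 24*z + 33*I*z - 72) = (z + 6*I)/(z^2 + 11*I*z - 24)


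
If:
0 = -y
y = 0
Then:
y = 0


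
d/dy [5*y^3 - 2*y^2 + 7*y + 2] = 15*y^2 - 4*y + 7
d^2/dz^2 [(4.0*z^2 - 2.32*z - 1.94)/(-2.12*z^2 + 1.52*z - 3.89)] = (-4.925184*z^3 + 250.238016*z^2 - 152.304192*z - 116.65464)/(9.528128*z^6 - 20.494464*z^5 + 67.143792*z^4 - 78.722624*z^3 + 123.202524*z^2 - 69.002376*z + 58.863869)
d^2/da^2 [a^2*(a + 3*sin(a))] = -3*a^2*sin(a) + 12*a*cos(a) + 6*a + 6*sin(a)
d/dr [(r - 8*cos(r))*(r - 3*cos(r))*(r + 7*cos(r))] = 4*r^2*sin(r) + 3*r^2 + 53*r*sin(2*r) - 8*r*cos(r) - 504*sin(r)*cos(r)^2 - 53*cos(r)^2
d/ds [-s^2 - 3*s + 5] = -2*s - 3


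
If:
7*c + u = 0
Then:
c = -u/7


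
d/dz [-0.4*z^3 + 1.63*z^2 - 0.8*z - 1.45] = -1.2*z^2 + 3.26*z - 0.8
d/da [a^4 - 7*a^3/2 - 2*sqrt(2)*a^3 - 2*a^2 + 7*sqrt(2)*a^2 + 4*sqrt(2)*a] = 4*a^3 - 21*a^2/2 - 6*sqrt(2)*a^2 - 4*a + 14*sqrt(2)*a + 4*sqrt(2)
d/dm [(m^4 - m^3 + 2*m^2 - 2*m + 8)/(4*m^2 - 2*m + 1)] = (8*m^5 - 10*m^4 + 8*m^3 + m^2 - 60*m + 14)/(16*m^4 - 16*m^3 + 12*m^2 - 4*m + 1)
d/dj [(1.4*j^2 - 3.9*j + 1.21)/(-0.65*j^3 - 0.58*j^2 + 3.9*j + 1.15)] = (0.91*j^4 - 5.07*j^3 + 5.5575*j^2 + 4.6236*j - 9.204)/(0.4225*j^6 + 0.754*j^5 - 4.7336*j^4 - 6.019*j^3 + 13.876*j^2 + 8.97*j + 1.3225)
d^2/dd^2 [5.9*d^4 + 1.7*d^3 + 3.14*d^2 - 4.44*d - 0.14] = 70.8*d^2 + 10.2*d + 6.28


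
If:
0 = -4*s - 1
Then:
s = -1/4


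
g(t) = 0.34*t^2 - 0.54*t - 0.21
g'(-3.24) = -2.74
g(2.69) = 0.80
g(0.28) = -0.33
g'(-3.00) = -2.58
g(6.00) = 8.79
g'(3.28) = 1.69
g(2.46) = 0.52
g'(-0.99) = -1.21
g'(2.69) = 1.29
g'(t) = 0.68*t - 0.54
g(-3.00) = 4.47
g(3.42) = 1.92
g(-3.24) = 5.11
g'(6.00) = 3.54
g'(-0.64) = -0.98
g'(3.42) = 1.79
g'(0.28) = -0.35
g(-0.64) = 0.27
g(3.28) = 1.68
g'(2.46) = 1.13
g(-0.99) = 0.66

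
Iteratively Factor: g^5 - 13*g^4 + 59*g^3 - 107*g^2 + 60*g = (g)*(g^4 - 13*g^3 + 59*g^2 - 107*g + 60) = g*(g - 3)*(g^3 - 10*g^2 + 29*g - 20) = g*(g - 3)*(g - 1)*(g^2 - 9*g + 20) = g*(g - 4)*(g - 3)*(g - 1)*(g - 5)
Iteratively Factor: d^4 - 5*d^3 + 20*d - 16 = (d - 4)*(d^3 - d^2 - 4*d + 4) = (d - 4)*(d + 2)*(d^2 - 3*d + 2) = (d - 4)*(d - 2)*(d + 2)*(d - 1)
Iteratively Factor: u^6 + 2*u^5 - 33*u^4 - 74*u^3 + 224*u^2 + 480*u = (u)*(u^5 + 2*u^4 - 33*u^3 - 74*u^2 + 224*u + 480) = u*(u + 4)*(u^4 - 2*u^3 - 25*u^2 + 26*u + 120) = u*(u + 4)^2*(u^3 - 6*u^2 - u + 30) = u*(u - 3)*(u + 4)^2*(u^2 - 3*u - 10) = u*(u - 5)*(u - 3)*(u + 4)^2*(u + 2)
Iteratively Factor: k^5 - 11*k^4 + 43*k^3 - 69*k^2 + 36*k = (k - 3)*(k^4 - 8*k^3 + 19*k^2 - 12*k) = (k - 3)^2*(k^3 - 5*k^2 + 4*k) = k*(k - 3)^2*(k^2 - 5*k + 4) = k*(k - 4)*(k - 3)^2*(k - 1)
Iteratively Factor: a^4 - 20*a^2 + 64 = (a + 2)*(a^3 - 2*a^2 - 16*a + 32) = (a - 2)*(a + 2)*(a^2 - 16) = (a - 4)*(a - 2)*(a + 2)*(a + 4)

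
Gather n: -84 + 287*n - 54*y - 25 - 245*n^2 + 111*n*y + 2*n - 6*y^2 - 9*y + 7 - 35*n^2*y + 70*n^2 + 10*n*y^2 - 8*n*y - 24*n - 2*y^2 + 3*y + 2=n^2*(-35*y - 175) + n*(10*y^2 + 103*y + 265) - 8*y^2 - 60*y - 100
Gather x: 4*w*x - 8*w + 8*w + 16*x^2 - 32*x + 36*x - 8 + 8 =16*x^2 + x*(4*w + 4)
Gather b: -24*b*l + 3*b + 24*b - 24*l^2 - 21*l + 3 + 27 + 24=b*(27 - 24*l) - 24*l^2 - 21*l + 54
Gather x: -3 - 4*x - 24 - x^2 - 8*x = -x^2 - 12*x - 27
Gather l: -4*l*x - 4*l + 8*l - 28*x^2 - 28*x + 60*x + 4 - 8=l*(4 - 4*x) - 28*x^2 + 32*x - 4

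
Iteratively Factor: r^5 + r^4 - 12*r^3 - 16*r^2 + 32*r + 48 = (r - 3)*(r^4 + 4*r^3 - 16*r - 16) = (r - 3)*(r + 2)*(r^3 + 2*r^2 - 4*r - 8) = (r - 3)*(r + 2)^2*(r^2 - 4) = (r - 3)*(r - 2)*(r + 2)^2*(r + 2)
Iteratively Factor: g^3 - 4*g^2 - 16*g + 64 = (g + 4)*(g^2 - 8*g + 16) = (g - 4)*(g + 4)*(g - 4)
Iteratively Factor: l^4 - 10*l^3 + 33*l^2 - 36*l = (l - 4)*(l^3 - 6*l^2 + 9*l) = (l - 4)*(l - 3)*(l^2 - 3*l) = l*(l - 4)*(l - 3)*(l - 3)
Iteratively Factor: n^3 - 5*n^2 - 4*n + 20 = (n - 2)*(n^2 - 3*n - 10) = (n - 2)*(n + 2)*(n - 5)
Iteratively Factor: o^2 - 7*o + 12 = (o - 4)*(o - 3)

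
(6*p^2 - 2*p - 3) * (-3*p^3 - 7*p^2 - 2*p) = -18*p^5 - 36*p^4 + 11*p^3 + 25*p^2 + 6*p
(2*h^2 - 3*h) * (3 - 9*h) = -18*h^3 + 33*h^2 - 9*h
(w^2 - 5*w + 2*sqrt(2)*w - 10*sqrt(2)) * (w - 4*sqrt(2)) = w^3 - 5*w^2 - 2*sqrt(2)*w^2 - 16*w + 10*sqrt(2)*w + 80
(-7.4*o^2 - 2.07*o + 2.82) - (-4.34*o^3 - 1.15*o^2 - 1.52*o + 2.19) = 4.34*o^3 - 6.25*o^2 - 0.55*o + 0.63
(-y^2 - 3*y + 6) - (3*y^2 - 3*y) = 6 - 4*y^2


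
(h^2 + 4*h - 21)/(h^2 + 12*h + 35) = (h - 3)/(h + 5)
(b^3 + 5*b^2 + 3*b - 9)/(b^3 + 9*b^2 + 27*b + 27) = (b - 1)/(b + 3)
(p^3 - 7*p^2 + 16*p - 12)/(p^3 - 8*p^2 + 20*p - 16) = (p - 3)/(p - 4)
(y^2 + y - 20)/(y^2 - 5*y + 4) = (y + 5)/(y - 1)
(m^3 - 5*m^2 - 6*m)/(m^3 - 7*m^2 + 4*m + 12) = m/(m - 2)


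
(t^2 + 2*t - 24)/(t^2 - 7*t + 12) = (t + 6)/(t - 3)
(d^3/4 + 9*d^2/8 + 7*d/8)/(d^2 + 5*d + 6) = d*(2*d^2 + 9*d + 7)/(8*(d^2 + 5*d + 6))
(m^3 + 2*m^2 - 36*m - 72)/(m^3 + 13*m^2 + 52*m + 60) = (m - 6)/(m + 5)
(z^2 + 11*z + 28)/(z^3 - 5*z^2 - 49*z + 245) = (z + 4)/(z^2 - 12*z + 35)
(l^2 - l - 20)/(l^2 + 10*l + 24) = (l - 5)/(l + 6)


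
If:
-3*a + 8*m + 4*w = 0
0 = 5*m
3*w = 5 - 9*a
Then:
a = 4/9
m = 0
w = 1/3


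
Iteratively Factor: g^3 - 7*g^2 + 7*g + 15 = (g - 3)*(g^2 - 4*g - 5) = (g - 5)*(g - 3)*(g + 1)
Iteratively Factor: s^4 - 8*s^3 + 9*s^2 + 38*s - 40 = (s - 1)*(s^3 - 7*s^2 + 2*s + 40) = (s - 4)*(s - 1)*(s^2 - 3*s - 10) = (s - 5)*(s - 4)*(s - 1)*(s + 2)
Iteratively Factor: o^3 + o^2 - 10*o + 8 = (o - 1)*(o^2 + 2*o - 8) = (o - 2)*(o - 1)*(o + 4)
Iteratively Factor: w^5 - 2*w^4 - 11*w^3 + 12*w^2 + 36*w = (w - 3)*(w^4 + w^3 - 8*w^2 - 12*w) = (w - 3)*(w + 2)*(w^3 - w^2 - 6*w) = w*(w - 3)*(w + 2)*(w^2 - w - 6) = w*(w - 3)*(w + 2)^2*(w - 3)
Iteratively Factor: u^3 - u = (u - 1)*(u^2 + u) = u*(u - 1)*(u + 1)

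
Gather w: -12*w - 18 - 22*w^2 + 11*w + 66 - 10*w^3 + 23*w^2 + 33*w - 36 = -10*w^3 + w^2 + 32*w + 12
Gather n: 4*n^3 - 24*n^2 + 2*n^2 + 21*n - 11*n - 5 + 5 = 4*n^3 - 22*n^2 + 10*n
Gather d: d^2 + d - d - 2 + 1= d^2 - 1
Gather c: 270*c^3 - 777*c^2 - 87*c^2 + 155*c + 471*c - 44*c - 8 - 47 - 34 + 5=270*c^3 - 864*c^2 + 582*c - 84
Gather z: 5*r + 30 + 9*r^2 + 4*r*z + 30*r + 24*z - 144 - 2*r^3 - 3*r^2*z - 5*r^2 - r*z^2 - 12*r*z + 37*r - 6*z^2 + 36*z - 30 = -2*r^3 + 4*r^2 + 72*r + z^2*(-r - 6) + z*(-3*r^2 - 8*r + 60) - 144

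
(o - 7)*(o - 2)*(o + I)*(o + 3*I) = o^4 - 9*o^3 + 4*I*o^3 + 11*o^2 - 36*I*o^2 + 27*o + 56*I*o - 42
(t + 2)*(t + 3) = t^2 + 5*t + 6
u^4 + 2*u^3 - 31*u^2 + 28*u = u*(u - 4)*(u - 1)*(u + 7)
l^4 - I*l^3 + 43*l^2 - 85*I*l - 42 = (l - 6*I)*(l - I)^2*(l + 7*I)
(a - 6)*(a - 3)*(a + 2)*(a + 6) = a^4 - a^3 - 42*a^2 + 36*a + 216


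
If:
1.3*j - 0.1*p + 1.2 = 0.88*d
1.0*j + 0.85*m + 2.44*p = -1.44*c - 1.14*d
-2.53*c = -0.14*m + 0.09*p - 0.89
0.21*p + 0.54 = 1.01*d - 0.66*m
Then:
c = 0.337273841870973 - 0.109898990169025*p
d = 0.363365354711109 - 0.669797268629691*p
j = -0.376478151072407*p - 0.677106529118634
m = -1.34317460805453*p - 0.262122714760273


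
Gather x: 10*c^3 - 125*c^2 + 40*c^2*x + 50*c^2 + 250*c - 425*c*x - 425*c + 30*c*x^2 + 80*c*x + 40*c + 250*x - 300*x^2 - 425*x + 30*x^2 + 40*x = 10*c^3 - 75*c^2 - 135*c + x^2*(30*c - 270) + x*(40*c^2 - 345*c - 135)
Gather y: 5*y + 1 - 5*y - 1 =0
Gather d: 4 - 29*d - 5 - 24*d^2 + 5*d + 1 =-24*d^2 - 24*d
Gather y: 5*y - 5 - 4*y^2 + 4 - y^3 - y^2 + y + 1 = -y^3 - 5*y^2 + 6*y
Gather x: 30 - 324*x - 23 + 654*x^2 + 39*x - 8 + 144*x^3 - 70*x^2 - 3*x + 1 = 144*x^3 + 584*x^2 - 288*x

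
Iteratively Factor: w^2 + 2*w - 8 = (w + 4)*(w - 2)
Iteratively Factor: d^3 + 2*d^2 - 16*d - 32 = (d - 4)*(d^2 + 6*d + 8) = (d - 4)*(d + 2)*(d + 4)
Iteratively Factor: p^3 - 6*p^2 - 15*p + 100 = (p - 5)*(p^2 - p - 20) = (p - 5)^2*(p + 4)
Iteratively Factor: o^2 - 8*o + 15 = (o - 5)*(o - 3)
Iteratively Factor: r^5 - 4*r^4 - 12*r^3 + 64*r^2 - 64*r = (r)*(r^4 - 4*r^3 - 12*r^2 + 64*r - 64) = r*(r + 4)*(r^3 - 8*r^2 + 20*r - 16) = r*(r - 2)*(r + 4)*(r^2 - 6*r + 8) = r*(r - 2)^2*(r + 4)*(r - 4)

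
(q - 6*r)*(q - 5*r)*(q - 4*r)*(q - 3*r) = q^4 - 18*q^3*r + 119*q^2*r^2 - 342*q*r^3 + 360*r^4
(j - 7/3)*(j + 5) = j^2 + 8*j/3 - 35/3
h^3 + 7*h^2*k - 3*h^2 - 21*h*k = h*(h - 3)*(h + 7*k)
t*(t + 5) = t^2 + 5*t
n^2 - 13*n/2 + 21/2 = (n - 7/2)*(n - 3)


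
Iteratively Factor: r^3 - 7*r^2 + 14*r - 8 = (r - 4)*(r^2 - 3*r + 2) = (r - 4)*(r - 1)*(r - 2)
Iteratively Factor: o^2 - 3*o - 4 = (o + 1)*(o - 4)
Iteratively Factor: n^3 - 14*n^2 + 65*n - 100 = (n - 4)*(n^2 - 10*n + 25) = (n - 5)*(n - 4)*(n - 5)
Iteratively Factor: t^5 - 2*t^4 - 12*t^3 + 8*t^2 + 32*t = (t + 2)*(t^4 - 4*t^3 - 4*t^2 + 16*t) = (t + 2)^2*(t^3 - 6*t^2 + 8*t) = t*(t + 2)^2*(t^2 - 6*t + 8) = t*(t - 2)*(t + 2)^2*(t - 4)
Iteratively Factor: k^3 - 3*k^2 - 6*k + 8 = (k - 1)*(k^2 - 2*k - 8) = (k - 4)*(k - 1)*(k + 2)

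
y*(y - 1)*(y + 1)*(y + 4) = y^4 + 4*y^3 - y^2 - 4*y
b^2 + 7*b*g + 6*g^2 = (b + g)*(b + 6*g)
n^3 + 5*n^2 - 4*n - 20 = (n - 2)*(n + 2)*(n + 5)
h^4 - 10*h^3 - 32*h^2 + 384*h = h*(h - 8)^2*(h + 6)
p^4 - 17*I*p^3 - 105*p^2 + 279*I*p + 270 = (p - 6*I)*(p - 5*I)*(p - 3*I)^2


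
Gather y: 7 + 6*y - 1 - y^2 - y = -y^2 + 5*y + 6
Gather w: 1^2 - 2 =-1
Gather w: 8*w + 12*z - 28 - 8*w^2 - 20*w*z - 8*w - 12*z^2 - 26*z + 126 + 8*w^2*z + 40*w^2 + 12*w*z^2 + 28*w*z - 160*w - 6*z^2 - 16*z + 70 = w^2*(8*z + 32) + w*(12*z^2 + 8*z - 160) - 18*z^2 - 30*z + 168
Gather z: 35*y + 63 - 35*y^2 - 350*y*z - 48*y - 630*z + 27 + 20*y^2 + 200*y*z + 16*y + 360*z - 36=-15*y^2 + 3*y + z*(-150*y - 270) + 54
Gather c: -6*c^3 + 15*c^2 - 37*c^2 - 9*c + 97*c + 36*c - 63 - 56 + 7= -6*c^3 - 22*c^2 + 124*c - 112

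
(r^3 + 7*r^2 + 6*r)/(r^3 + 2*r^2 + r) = (r + 6)/(r + 1)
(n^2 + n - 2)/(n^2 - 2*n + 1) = (n + 2)/(n - 1)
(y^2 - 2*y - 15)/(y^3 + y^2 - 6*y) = (y - 5)/(y*(y - 2))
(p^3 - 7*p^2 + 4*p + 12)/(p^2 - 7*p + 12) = (p^3 - 7*p^2 + 4*p + 12)/(p^2 - 7*p + 12)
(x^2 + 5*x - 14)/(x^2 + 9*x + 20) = (x^2 + 5*x - 14)/(x^2 + 9*x + 20)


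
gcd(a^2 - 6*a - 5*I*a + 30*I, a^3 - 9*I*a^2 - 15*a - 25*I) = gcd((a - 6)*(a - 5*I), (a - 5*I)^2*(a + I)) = a - 5*I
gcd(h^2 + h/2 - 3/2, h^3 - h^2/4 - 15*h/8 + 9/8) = h^2 + h/2 - 3/2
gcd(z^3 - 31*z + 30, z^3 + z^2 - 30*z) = z^2 + z - 30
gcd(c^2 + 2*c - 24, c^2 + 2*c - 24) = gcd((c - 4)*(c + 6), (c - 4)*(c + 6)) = c^2 + 2*c - 24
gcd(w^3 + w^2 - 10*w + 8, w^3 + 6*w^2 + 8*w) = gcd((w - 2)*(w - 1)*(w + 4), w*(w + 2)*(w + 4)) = w + 4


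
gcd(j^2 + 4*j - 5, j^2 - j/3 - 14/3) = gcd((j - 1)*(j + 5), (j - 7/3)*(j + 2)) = 1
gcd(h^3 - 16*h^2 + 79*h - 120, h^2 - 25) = h - 5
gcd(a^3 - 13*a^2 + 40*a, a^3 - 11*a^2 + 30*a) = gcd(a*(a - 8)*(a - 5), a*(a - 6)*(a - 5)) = a^2 - 5*a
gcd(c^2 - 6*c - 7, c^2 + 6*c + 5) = c + 1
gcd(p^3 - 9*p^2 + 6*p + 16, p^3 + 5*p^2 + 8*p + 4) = p + 1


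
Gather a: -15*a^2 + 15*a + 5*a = -15*a^2 + 20*a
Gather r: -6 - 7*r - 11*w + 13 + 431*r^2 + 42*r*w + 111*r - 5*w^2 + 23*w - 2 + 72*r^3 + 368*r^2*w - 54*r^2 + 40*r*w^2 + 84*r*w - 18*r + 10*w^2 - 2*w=72*r^3 + r^2*(368*w + 377) + r*(40*w^2 + 126*w + 86) + 5*w^2 + 10*w + 5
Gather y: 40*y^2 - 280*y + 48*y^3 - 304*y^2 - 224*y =48*y^3 - 264*y^2 - 504*y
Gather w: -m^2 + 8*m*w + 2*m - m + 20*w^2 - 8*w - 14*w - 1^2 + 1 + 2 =-m^2 + m + 20*w^2 + w*(8*m - 22) + 2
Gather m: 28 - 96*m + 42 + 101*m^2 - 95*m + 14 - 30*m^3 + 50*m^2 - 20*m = -30*m^3 + 151*m^2 - 211*m + 84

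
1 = 1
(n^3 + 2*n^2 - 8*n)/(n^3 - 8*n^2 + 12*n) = (n + 4)/(n - 6)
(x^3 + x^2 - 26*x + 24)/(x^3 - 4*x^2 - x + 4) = (x + 6)/(x + 1)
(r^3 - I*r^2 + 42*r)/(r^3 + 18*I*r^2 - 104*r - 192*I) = r*(r - 7*I)/(r^2 + 12*I*r - 32)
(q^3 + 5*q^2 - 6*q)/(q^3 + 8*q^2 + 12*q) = (q - 1)/(q + 2)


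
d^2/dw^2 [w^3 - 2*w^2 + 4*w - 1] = 6*w - 4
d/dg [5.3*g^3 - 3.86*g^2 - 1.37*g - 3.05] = 15.9*g^2 - 7.72*g - 1.37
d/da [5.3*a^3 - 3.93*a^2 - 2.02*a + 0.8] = 15.9*a^2 - 7.86*a - 2.02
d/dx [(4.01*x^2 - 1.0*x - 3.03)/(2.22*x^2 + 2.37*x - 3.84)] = (11.7237*x^2 - 17.3436*x + 11.0211)/(4.9284*x^4 + 10.5228*x^3 - 11.4327*x^2 - 18.2016*x + 14.7456)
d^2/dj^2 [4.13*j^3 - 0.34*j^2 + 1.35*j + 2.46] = 24.78*j - 0.68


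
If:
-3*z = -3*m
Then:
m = z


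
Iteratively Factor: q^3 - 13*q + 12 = (q - 1)*(q^2 + q - 12) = (q - 3)*(q - 1)*(q + 4)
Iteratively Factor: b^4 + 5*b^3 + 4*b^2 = (b + 1)*(b^3 + 4*b^2) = (b + 1)*(b + 4)*(b^2) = b*(b + 1)*(b + 4)*(b)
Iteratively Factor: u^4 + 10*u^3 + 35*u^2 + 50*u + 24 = (u + 2)*(u^3 + 8*u^2 + 19*u + 12) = (u + 1)*(u + 2)*(u^2 + 7*u + 12) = (u + 1)*(u + 2)*(u + 4)*(u + 3)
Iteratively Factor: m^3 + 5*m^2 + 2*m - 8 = (m - 1)*(m^2 + 6*m + 8) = (m - 1)*(m + 4)*(m + 2)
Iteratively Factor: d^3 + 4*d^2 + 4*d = (d)*(d^2 + 4*d + 4) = d*(d + 2)*(d + 2)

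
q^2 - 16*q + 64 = (q - 8)^2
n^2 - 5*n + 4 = (n - 4)*(n - 1)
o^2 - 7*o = o*(o - 7)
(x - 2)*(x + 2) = x^2 - 4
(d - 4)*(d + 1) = d^2 - 3*d - 4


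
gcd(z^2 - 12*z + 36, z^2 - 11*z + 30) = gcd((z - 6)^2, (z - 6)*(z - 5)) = z - 6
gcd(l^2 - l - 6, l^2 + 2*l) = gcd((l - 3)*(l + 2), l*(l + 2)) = l + 2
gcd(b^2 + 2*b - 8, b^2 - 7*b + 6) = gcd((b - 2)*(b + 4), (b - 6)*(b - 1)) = 1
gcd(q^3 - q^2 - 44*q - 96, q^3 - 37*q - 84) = q^2 + 7*q + 12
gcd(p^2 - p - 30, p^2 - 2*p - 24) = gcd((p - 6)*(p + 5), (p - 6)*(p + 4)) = p - 6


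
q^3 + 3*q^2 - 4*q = q*(q - 1)*(q + 4)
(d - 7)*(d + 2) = d^2 - 5*d - 14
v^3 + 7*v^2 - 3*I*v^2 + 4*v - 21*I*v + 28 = (v + 7)*(v - 4*I)*(v + I)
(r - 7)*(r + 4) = r^2 - 3*r - 28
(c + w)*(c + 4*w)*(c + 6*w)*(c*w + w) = c^4*w + 11*c^3*w^2 + c^3*w + 34*c^2*w^3 + 11*c^2*w^2 + 24*c*w^4 + 34*c*w^3 + 24*w^4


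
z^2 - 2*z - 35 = (z - 7)*(z + 5)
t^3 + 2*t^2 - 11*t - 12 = (t - 3)*(t + 1)*(t + 4)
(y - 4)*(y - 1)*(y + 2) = y^3 - 3*y^2 - 6*y + 8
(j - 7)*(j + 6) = j^2 - j - 42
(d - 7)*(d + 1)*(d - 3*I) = d^3 - 6*d^2 - 3*I*d^2 - 7*d + 18*I*d + 21*I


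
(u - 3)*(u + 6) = u^2 + 3*u - 18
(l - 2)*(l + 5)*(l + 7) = l^3 + 10*l^2 + 11*l - 70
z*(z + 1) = z^2 + z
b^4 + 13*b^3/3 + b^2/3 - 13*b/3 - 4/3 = (b - 1)*(b + 1/3)*(b + 1)*(b + 4)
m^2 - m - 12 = (m - 4)*(m + 3)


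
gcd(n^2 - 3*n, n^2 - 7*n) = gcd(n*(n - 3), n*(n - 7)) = n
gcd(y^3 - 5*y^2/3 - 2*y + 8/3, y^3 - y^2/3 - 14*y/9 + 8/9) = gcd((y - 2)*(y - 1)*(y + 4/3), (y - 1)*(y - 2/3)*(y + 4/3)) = y^2 + y/3 - 4/3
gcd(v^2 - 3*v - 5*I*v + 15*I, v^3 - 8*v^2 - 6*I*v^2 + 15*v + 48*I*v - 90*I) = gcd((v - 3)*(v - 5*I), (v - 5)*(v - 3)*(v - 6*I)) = v - 3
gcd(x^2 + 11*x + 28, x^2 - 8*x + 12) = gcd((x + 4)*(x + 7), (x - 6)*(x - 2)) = 1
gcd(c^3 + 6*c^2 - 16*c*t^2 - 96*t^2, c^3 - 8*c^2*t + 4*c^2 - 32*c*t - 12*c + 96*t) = c + 6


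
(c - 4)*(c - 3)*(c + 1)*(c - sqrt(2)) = c^4 - 6*c^3 - sqrt(2)*c^3 + 5*c^2 + 6*sqrt(2)*c^2 - 5*sqrt(2)*c + 12*c - 12*sqrt(2)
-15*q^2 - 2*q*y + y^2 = (-5*q + y)*(3*q + y)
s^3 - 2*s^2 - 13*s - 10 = (s - 5)*(s + 1)*(s + 2)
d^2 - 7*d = d*(d - 7)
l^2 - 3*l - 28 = (l - 7)*(l + 4)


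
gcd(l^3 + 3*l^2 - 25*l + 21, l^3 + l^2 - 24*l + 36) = l - 3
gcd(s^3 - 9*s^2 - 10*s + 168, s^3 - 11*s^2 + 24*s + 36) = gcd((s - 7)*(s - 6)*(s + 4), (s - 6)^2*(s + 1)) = s - 6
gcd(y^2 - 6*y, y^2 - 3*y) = y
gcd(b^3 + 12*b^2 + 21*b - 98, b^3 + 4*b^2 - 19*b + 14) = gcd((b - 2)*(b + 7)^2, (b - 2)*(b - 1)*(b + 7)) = b^2 + 5*b - 14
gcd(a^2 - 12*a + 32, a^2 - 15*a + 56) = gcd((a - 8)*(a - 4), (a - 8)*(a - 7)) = a - 8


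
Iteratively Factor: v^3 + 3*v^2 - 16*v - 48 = (v - 4)*(v^2 + 7*v + 12) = (v - 4)*(v + 4)*(v + 3)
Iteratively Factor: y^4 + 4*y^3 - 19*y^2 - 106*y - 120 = (y + 3)*(y^3 + y^2 - 22*y - 40) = (y - 5)*(y + 3)*(y^2 + 6*y + 8) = (y - 5)*(y + 2)*(y + 3)*(y + 4)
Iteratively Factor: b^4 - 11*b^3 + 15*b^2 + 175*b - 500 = (b - 5)*(b^3 - 6*b^2 - 15*b + 100) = (b - 5)^2*(b^2 - b - 20) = (b - 5)^2*(b + 4)*(b - 5)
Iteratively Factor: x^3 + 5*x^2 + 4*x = (x)*(x^2 + 5*x + 4) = x*(x + 1)*(x + 4)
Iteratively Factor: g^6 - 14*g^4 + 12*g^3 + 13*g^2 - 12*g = (g + 1)*(g^5 - g^4 - 13*g^3 + 25*g^2 - 12*g) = g*(g + 1)*(g^4 - g^3 - 13*g^2 + 25*g - 12) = g*(g + 1)*(g + 4)*(g^3 - 5*g^2 + 7*g - 3) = g*(g - 3)*(g + 1)*(g + 4)*(g^2 - 2*g + 1) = g*(g - 3)*(g - 1)*(g + 1)*(g + 4)*(g - 1)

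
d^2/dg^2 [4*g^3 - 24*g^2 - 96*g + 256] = 24*g - 48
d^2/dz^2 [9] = 0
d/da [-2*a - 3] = -2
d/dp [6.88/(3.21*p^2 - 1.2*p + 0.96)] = (8.256 - 44.1696*p)/(3.21*p^2 - 1.2*p + 0.96)^2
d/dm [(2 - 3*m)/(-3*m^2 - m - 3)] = (9*m^2 + 3*m - (3*m - 2)*(6*m + 1) + 9)/(3*m^2 + m + 3)^2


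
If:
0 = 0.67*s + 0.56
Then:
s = -0.84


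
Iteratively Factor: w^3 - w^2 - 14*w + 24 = (w - 3)*(w^2 + 2*w - 8) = (w - 3)*(w - 2)*(w + 4)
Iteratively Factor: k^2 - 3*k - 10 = (k - 5)*(k + 2)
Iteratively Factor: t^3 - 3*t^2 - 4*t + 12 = (t - 3)*(t^2 - 4) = (t - 3)*(t - 2)*(t + 2)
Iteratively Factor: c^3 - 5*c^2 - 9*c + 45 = (c - 3)*(c^2 - 2*c - 15) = (c - 3)*(c + 3)*(c - 5)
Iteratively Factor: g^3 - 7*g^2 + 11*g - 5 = (g - 5)*(g^2 - 2*g + 1) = (g - 5)*(g - 1)*(g - 1)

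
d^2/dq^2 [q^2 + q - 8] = 2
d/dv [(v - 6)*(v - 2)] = 2*v - 8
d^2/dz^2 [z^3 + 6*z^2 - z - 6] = 6*z + 12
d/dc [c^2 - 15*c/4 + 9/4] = 2*c - 15/4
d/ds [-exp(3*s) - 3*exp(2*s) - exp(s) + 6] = (-3*exp(2*s) - 6*exp(s) - 1)*exp(s)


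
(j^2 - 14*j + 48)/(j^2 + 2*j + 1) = (j^2 - 14*j + 48)/(j^2 + 2*j + 1)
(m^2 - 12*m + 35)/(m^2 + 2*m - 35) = (m - 7)/(m + 7)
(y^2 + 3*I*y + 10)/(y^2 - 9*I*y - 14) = (y + 5*I)/(y - 7*I)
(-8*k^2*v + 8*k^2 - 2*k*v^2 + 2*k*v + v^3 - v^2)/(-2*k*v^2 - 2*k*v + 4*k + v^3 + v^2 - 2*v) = (-8*k^2 - 2*k*v + v^2)/(-2*k*v - 4*k + v^2 + 2*v)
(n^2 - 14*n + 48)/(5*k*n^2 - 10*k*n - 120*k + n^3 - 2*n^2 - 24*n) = (n - 8)/(5*k*n + 20*k + n^2 + 4*n)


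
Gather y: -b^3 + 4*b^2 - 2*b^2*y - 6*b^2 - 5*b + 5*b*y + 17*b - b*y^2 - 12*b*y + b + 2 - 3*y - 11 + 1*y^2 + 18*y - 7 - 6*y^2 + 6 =-b^3 - 2*b^2 + 13*b + y^2*(-b - 5) + y*(-2*b^2 - 7*b + 15) - 10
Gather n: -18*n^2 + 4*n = -18*n^2 + 4*n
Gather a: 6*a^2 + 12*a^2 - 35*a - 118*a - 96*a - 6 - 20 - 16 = 18*a^2 - 249*a - 42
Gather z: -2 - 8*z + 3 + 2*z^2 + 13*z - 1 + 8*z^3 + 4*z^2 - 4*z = 8*z^3 + 6*z^2 + z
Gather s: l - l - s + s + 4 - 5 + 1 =0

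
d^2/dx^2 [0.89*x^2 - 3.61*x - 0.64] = 1.78000000000000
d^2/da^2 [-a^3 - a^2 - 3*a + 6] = -6*a - 2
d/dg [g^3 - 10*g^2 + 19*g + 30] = 3*g^2 - 20*g + 19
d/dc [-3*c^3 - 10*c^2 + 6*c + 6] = -9*c^2 - 20*c + 6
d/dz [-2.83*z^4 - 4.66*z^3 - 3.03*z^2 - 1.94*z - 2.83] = -11.32*z^3 - 13.98*z^2 - 6.06*z - 1.94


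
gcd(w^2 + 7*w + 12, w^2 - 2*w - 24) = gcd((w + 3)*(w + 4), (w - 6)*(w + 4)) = w + 4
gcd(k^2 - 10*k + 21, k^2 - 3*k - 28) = k - 7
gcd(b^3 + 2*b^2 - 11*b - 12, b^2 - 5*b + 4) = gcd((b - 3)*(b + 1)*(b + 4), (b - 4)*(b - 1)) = 1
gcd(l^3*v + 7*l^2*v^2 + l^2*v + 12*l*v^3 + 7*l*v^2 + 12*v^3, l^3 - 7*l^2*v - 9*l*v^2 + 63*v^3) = l + 3*v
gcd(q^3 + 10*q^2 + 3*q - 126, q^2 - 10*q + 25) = 1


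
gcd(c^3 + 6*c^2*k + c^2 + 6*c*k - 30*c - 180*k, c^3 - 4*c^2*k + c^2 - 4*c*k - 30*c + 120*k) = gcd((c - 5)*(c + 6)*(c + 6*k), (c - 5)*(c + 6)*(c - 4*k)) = c^2 + c - 30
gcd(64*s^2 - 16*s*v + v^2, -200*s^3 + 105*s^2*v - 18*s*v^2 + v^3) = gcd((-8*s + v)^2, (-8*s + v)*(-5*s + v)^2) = 8*s - v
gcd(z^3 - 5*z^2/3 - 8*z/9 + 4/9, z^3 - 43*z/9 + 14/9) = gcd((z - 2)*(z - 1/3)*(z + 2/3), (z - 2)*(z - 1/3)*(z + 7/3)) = z^2 - 7*z/3 + 2/3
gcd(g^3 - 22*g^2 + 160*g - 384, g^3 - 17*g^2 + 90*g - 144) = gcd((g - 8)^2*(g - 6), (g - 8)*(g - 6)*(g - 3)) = g^2 - 14*g + 48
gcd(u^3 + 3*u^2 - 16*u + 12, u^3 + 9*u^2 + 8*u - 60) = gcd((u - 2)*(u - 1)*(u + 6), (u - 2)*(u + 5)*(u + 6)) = u^2 + 4*u - 12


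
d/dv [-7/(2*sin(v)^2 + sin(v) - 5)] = 7*(4*sin(v) + 1)*cos(v)/(sin(v) - cos(2*v) - 4)^2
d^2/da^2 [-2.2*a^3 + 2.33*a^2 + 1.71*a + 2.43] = 4.66 - 13.2*a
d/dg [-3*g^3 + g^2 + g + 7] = -9*g^2 + 2*g + 1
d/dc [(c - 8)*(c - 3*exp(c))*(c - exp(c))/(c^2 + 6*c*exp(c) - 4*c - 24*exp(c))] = (-2*(c - 8)*(c - 3*exp(c))*(c - exp(c))*(3*c*exp(c) + c - 9*exp(c) - 2) + ((1 - exp(c))*(c - 8)*(c - 3*exp(c)) - (c - 8)*(c - exp(c))*(3*exp(c) - 1) + (c - 3*exp(c))*(c - exp(c)))*(c^2 + 6*c*exp(c) - 4*c - 24*exp(c)))/(c^2 + 6*c*exp(c) - 4*c - 24*exp(c))^2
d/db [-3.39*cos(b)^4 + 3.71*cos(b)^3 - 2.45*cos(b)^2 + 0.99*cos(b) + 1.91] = (13.56*cos(b)^3 - 11.13*cos(b)^2 + 4.9*cos(b) - 0.99)*sin(b)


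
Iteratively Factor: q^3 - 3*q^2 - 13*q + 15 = (q + 3)*(q^2 - 6*q + 5) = (q - 5)*(q + 3)*(q - 1)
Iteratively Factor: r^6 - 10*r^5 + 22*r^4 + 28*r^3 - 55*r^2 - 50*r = (r + 1)*(r^5 - 11*r^4 + 33*r^3 - 5*r^2 - 50*r) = (r - 2)*(r + 1)*(r^4 - 9*r^3 + 15*r^2 + 25*r) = (r - 5)*(r - 2)*(r + 1)*(r^3 - 4*r^2 - 5*r) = r*(r - 5)*(r - 2)*(r + 1)*(r^2 - 4*r - 5) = r*(r - 5)^2*(r - 2)*(r + 1)*(r + 1)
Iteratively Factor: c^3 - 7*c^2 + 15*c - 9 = (c - 1)*(c^2 - 6*c + 9) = (c - 3)*(c - 1)*(c - 3)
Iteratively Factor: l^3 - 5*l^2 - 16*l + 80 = (l - 5)*(l^2 - 16) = (l - 5)*(l + 4)*(l - 4)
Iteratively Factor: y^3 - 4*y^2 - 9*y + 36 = (y + 3)*(y^2 - 7*y + 12) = (y - 4)*(y + 3)*(y - 3)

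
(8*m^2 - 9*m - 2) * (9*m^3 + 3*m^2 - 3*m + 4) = 72*m^5 - 57*m^4 - 69*m^3 + 53*m^2 - 30*m - 8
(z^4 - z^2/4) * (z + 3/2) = z^5 + 3*z^4/2 - z^3/4 - 3*z^2/8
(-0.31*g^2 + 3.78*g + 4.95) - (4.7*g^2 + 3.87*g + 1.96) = -5.01*g^2 - 0.0900000000000003*g + 2.99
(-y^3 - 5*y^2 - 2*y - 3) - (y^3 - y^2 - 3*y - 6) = -2*y^3 - 4*y^2 + y + 3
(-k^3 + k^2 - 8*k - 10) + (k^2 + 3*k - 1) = -k^3 + 2*k^2 - 5*k - 11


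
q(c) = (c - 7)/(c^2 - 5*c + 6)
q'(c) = (5 - 2*c)*(c - 7)/(c^2 - 5*c + 6)^2 + 1/(c^2 - 5*c + 6) = (c^2 - 5*c - (c - 7)*(2*c - 5) + 6)/(c^2 - 5*c + 6)^2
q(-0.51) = -0.85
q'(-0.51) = -0.47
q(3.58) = -3.73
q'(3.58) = 9.89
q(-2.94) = -0.34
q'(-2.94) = -0.09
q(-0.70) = -0.77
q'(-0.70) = -0.39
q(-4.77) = -0.22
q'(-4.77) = -0.04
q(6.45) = -0.04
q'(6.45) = 0.08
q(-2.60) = -0.37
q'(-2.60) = -0.11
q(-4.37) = -0.24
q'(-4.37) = -0.05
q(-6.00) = -0.18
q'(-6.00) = -0.03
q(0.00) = -1.17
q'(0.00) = -0.81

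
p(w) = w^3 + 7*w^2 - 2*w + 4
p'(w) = 3*w^2 + 14*w - 2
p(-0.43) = 6.07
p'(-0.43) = -7.47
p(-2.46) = 36.39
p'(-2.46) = -18.29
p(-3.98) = 59.80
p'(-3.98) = -10.20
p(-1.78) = 24.10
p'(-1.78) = -17.41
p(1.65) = 24.25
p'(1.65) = 29.27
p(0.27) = 3.99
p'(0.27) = 2.00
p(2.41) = 53.83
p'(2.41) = 49.16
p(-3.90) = 58.95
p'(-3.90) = -10.97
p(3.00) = 88.00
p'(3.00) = 67.00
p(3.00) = 88.00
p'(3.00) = 67.00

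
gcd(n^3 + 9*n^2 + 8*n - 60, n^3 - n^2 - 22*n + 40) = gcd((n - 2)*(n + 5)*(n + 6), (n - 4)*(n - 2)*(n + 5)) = n^2 + 3*n - 10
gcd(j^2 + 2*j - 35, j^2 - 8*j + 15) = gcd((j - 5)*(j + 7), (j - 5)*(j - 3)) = j - 5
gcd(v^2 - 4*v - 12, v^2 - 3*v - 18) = v - 6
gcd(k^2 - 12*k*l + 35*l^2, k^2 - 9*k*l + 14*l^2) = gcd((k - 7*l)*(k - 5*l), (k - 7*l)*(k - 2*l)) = k - 7*l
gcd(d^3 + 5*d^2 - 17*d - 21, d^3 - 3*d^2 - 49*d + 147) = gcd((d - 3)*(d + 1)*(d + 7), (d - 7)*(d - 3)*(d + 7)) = d^2 + 4*d - 21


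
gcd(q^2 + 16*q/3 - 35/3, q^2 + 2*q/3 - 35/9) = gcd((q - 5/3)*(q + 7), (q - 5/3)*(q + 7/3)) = q - 5/3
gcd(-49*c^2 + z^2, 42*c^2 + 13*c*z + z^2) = 7*c + z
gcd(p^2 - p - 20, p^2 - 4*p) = 1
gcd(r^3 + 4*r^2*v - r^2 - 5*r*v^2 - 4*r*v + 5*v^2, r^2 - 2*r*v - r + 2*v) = r - 1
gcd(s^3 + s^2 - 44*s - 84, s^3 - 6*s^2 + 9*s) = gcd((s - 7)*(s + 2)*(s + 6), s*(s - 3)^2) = 1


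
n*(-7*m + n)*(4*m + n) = -28*m^2*n - 3*m*n^2 + n^3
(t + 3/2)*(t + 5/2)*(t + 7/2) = t^3 + 15*t^2/2 + 71*t/4 + 105/8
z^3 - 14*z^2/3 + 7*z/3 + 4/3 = (z - 4)*(z - 1)*(z + 1/3)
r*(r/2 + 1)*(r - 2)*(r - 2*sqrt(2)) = r^4/2 - sqrt(2)*r^3 - 2*r^2 + 4*sqrt(2)*r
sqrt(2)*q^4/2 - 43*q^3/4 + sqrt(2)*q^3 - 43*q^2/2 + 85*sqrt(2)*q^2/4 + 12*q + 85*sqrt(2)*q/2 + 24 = (q/2 + 1)*(q - 8*sqrt(2))*(q - 3*sqrt(2))*(sqrt(2)*q + 1/2)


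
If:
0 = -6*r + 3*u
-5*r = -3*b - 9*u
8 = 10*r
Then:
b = -52/15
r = 4/5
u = 8/5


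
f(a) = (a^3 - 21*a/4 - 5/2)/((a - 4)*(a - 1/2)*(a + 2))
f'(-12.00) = -0.01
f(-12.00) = 0.83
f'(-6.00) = -0.03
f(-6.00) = 0.72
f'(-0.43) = -0.76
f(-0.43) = -0.05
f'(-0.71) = -0.48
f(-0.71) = 0.12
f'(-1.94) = -0.15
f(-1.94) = 0.44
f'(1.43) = -0.95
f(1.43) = 0.86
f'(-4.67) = -0.05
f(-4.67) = 0.67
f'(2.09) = -0.75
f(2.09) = 0.35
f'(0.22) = -7.42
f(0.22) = -1.55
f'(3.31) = -4.12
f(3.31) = -1.59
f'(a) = (3*a^2 - 21/4)/((a - 4)*(a - 1/2)*(a + 2)) - (a^3 - 21*a/4 - 5/2)/((a - 4)*(a - 1/2)*(a + 2)^2) - (a^3 - 21*a/4 - 5/2)/((a - 4)*(a - 1/2)^2*(a + 2)) - (a^3 - 21*a/4 - 5/2)/((a - 4)^2*(a - 1/2)*(a + 2))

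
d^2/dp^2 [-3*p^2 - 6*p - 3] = -6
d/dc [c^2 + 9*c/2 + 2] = 2*c + 9/2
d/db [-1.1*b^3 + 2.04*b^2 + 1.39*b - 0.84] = -3.3*b^2 + 4.08*b + 1.39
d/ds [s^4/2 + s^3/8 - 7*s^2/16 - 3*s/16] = 2*s^3 + 3*s^2/8 - 7*s/8 - 3/16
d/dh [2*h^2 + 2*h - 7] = 4*h + 2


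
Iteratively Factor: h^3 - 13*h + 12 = (h - 3)*(h^2 + 3*h - 4) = (h - 3)*(h + 4)*(h - 1)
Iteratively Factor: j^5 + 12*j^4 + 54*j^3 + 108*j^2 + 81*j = (j + 3)*(j^4 + 9*j^3 + 27*j^2 + 27*j) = (j + 3)^2*(j^3 + 6*j^2 + 9*j) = j*(j + 3)^2*(j^2 + 6*j + 9) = j*(j + 3)^3*(j + 3)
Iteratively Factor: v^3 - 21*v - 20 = (v + 1)*(v^2 - v - 20) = (v - 5)*(v + 1)*(v + 4)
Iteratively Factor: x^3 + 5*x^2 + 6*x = (x + 2)*(x^2 + 3*x) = x*(x + 2)*(x + 3)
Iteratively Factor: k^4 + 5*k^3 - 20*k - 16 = (k + 4)*(k^3 + k^2 - 4*k - 4) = (k - 2)*(k + 4)*(k^2 + 3*k + 2) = (k - 2)*(k + 1)*(k + 4)*(k + 2)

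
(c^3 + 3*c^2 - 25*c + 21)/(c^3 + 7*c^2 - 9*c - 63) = (c - 1)/(c + 3)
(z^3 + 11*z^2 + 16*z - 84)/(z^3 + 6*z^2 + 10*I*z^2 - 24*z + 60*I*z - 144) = (z^2 + 5*z - 14)/(z^2 + 10*I*z - 24)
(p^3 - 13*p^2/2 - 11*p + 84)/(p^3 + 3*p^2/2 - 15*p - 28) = (p - 6)/(p + 2)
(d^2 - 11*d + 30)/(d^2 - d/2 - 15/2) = 2*(-d^2 + 11*d - 30)/(-2*d^2 + d + 15)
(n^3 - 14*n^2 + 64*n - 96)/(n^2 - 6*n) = n - 8 + 16/n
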